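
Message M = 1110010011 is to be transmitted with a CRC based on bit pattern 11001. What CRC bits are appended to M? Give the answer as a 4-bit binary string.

0100

Append 4 zeros: 11100100110000. Divide by 11001 (XOR where the leading bit is 1):
  pos 0: 11100 XOR 11001 = 00101
  pos 2: 10110 XOR 11001 = 01111
  pos 3: 11110 XOR 11001 = 00111
  pos 5: 11111 XOR 11001 = 00110
  pos 7: 11000 XOR 11001 = 00001
Remainder (last 4 bits) = 0100. This is the CRC / FCS.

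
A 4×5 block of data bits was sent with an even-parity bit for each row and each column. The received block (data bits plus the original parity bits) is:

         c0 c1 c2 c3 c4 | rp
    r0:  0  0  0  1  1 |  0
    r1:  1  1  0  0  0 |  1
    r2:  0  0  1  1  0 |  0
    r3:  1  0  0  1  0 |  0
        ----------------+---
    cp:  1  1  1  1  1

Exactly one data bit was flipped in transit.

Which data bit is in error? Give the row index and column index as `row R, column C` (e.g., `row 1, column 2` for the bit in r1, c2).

row 1, column 0

Recompute each row's even parity and compare to rp:
  r0: data parity 0, sent rp 0 → ok
  r1: data parity 0, sent rp 1 → mismatch
  r2: data parity 0, sent rp 0 → ok
  r3: data parity 0, sent rp 0 → ok
Recompute each column's even parity and compare to cp:
  c0: data parity 0, sent cp 1 → mismatch
  c1: data parity 1, sent cp 1 → ok
  c2: data parity 1, sent cp 1 → ok
  c3: data parity 1, sent cp 1 → ok
  c4: data parity 1, sent cp 1 → ok
Exactly one row (r1) and one column (c0) fail → the flipped bit is at their intersection.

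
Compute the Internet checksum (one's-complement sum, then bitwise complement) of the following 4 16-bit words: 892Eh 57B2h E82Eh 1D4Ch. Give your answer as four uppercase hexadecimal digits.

One's-complement addition (fold any carry out of bit 15 back into bit 0):
  0x892E + 0x57B2 = 0x0E0E0
  0xE0E0 + 0xE82E = 0x1C90E → wrap carry → 0xC90F
  0xC90F + 0x1D4C = 0x0E65B
One's-complement sum = 0xE65B.
Checksum = ~0xE65B & 0xFFFF = 0x19A4.

19A4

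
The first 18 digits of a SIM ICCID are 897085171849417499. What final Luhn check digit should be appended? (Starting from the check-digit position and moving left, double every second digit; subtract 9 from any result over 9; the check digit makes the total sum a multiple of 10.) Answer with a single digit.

1

Partial digits right→left: 9 9 4 7 1 4 9 4 8 1 7 1 5 8 0 7 9 8
Double every second digit counting from the check-digit position (so the 1st, 3rd, 5th, ... of the partial from the right).
  doubled (with −9 where >9): 9 8 2 9 7 5 1 0 9 → sum 50
  kept as-is: 9 7 4 4 1 1 8 7 8 → sum 49
Total = 50 + 49 = 99.
Check digit = (10 − (99 mod 10)) mod 10 = 1.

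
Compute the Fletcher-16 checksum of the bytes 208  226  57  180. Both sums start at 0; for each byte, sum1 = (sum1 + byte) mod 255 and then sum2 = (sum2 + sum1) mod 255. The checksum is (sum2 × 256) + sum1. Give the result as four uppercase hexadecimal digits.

13A1

Running sums (mod 255):
  after byte 0 (208): sum1=208, sum2=208
  after byte 1 (226): sum1=179, sum2=132
  after byte 2 (57): sum1=236, sum2=113
  after byte 3 (180): sum1=161, sum2=19
Checksum = sum2·256 + sum1 = 19·256 + 161 = 5025 = 0x13A1.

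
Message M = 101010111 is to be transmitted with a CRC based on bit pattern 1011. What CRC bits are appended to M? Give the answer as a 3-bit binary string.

Append 3 zeros: 101010111000. Divide by 1011 (XOR where the leading bit is 1):
  pos 0: 1010 XOR 1011 = 0001
  pos 3: 1101 XOR 1011 = 0110
  pos 4: 1101 XOR 1011 = 0110
  pos 5: 1101 XOR 1011 = 0110
  pos 6: 1100 XOR 1011 = 0111
  pos 7: 1110 XOR 1011 = 0101
  pos 8: 1010 XOR 1011 = 0001
Remainder (last 3 bits) = 001. This is the CRC / FCS.

001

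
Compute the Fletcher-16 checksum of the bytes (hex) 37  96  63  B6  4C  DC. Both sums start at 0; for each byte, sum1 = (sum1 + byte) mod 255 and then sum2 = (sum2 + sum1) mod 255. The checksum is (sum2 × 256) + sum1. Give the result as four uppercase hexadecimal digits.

Running sums (mod 255):
  after byte 0 (37): sum1=55, sum2=55
  after byte 1 (96): sum1=205, sum2=5
  after byte 2 (63): sum1=49, sum2=54
  after byte 3 (B6): sum1=231, sum2=30
  after byte 4 (4C): sum1=52, sum2=82
  after byte 5 (DC): sum1=17, sum2=99
Checksum = sum2·256 + sum1 = 99·256 + 17 = 25361 = 0x6311.

6311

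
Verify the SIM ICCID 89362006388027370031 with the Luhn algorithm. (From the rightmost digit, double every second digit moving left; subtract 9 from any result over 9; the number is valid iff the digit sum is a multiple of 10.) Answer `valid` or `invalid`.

valid

From the right, keep odd positions and double even positions (subtract 9 from any doubled value over 9):
  doubled (positions 2,4,...): 6 0 6 4 7 6 0 4 6 7 → sum 46
  kept (positions 1,3,...): 1 0 7 7 0 8 6 0 6 9 → sum 44
Total = 90.
90 mod 10 = 0, so the number is valid.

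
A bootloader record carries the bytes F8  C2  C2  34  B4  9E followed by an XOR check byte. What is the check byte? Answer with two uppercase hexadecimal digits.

E6

XOR the bytes together:
  start with 0xF8
  0xF8 ⊕ 0xC2 = 0x3A
  0x3A ⊕ 0xC2 = 0xF8
  0xF8 ⊕ 0x34 = 0xCC
  0xCC ⊕ 0xB4 = 0x78
  0x78 ⊕ 0x9E = 0xE6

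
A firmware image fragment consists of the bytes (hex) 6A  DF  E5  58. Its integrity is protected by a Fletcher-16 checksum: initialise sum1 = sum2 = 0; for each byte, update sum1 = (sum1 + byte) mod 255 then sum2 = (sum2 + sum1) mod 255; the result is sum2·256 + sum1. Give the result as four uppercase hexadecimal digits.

Running sums (mod 255):
  after byte 0 (6A): sum1=106, sum2=106
  after byte 1 (DF): sum1=74, sum2=180
  after byte 2 (E5): sum1=48, sum2=228
  after byte 3 (58): sum1=136, sum2=109
Checksum = sum2·256 + sum1 = 109·256 + 136 = 28040 = 0x6D88.

6D88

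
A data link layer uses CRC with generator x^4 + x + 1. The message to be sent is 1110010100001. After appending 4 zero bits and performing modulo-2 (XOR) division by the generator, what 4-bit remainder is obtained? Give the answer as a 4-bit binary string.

Append 4 zeros: 11100101000010000. Divide by 10011 (XOR where the leading bit is 1):
  pos 0: 11100 XOR 10011 = 01111
  pos 1: 11111 XOR 10011 = 01100
  pos 2: 11000 XOR 10011 = 01011
  pos 3: 10111 XOR 10011 = 00100
  pos 5: 10000 XOR 10011 = 00011
  pos 8: 11001 XOR 10011 = 01010
  pos 9: 10100 XOR 10011 = 00111
  pos 11: 11100 XOR 10011 = 01111
  pos 12: 11110 XOR 10011 = 01101
Remainder (last 4 bits) = 1101. This is the CRC / FCS.

1101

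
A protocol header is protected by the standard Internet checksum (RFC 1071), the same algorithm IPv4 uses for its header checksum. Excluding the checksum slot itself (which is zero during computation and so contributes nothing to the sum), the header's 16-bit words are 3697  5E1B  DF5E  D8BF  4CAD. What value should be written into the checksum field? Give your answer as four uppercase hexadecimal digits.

One's-complement addition (fold any carry out of bit 15 back into bit 0):
  0x3697 + 0x5E1B = 0x094B2
  0x94B2 + 0xDF5E = 0x17410 → wrap carry → 0x7411
  0x7411 + 0xD8BF = 0x14CD0 → wrap carry → 0x4CD1
  0x4CD1 + 0x4CAD = 0x0997E
One's-complement sum = 0x997E.
Checksum = ~0x997E & 0xFFFF = 0x6681.

6681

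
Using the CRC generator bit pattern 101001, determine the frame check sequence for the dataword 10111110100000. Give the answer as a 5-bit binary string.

01000

Append 5 zeros: 1011111010000000000. Divide by 101001 (XOR where the leading bit is 1):
  pos 0: 101111 XOR 101001 = 000110
  pos 3: 110101 XOR 101001 = 011100
  pos 4: 111000 XOR 101001 = 010001
  pos 5: 100010 XOR 101001 = 001011
  pos 7: 101100 XOR 101001 = 000101
  pos 10: 101000 XOR 101001 = 000001
Remainder (last 5 bits) = 01000. This is the CRC / FCS.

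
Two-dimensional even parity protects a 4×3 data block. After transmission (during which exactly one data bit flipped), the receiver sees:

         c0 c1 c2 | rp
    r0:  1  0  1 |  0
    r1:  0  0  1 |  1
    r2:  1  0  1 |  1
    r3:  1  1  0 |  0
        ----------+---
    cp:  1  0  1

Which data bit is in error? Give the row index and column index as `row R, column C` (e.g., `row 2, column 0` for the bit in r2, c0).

Recompute each row's even parity and compare to rp:
  r0: data parity 0, sent rp 0 → ok
  r1: data parity 1, sent rp 1 → ok
  r2: data parity 0, sent rp 1 → mismatch
  r3: data parity 0, sent rp 0 → ok
Recompute each column's even parity and compare to cp:
  c0: data parity 1, sent cp 1 → ok
  c1: data parity 1, sent cp 0 → mismatch
  c2: data parity 1, sent cp 1 → ok
Exactly one row (r2) and one column (c1) fail → the flipped bit is at their intersection.

row 2, column 1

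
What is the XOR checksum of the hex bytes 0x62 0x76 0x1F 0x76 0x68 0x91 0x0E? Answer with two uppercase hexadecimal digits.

8A

XOR the bytes together:
  start with 0x62
  0x62 ⊕ 0x76 = 0x14
  0x14 ⊕ 0x1F = 0x0B
  0x0B ⊕ 0x76 = 0x7D
  0x7D ⊕ 0x68 = 0x15
  0x15 ⊕ 0x91 = 0x84
  0x84 ⊕ 0x0E = 0x8A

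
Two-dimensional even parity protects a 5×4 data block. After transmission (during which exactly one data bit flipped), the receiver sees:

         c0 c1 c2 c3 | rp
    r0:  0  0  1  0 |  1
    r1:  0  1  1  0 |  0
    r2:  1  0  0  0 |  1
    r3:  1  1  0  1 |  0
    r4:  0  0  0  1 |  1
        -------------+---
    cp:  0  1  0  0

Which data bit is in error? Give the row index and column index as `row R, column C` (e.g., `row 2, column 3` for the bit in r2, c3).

row 3, column 1

Recompute each row's even parity and compare to rp:
  r0: data parity 1, sent rp 1 → ok
  r1: data parity 0, sent rp 0 → ok
  r2: data parity 1, sent rp 1 → ok
  r3: data parity 1, sent rp 0 → mismatch
  r4: data parity 1, sent rp 1 → ok
Recompute each column's even parity and compare to cp:
  c0: data parity 0, sent cp 0 → ok
  c1: data parity 0, sent cp 1 → mismatch
  c2: data parity 0, sent cp 0 → ok
  c3: data parity 0, sent cp 0 → ok
Exactly one row (r3) and one column (c1) fail → the flipped bit is at their intersection.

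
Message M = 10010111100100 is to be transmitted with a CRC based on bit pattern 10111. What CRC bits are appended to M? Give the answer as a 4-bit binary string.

0111

Append 4 zeros: 100101111001000000. Divide by 10111 (XOR where the leading bit is 1):
  pos 0: 10010 XOR 10111 = 00101
  pos 2: 10111 XOR 10111 = 00000
  pos 7: 11001 XOR 10111 = 01110
  pos 8: 11100 XOR 10111 = 01011
  pos 9: 10110 XOR 10111 = 00001
  pos 13: 10000 XOR 10111 = 00111
Remainder (last 4 bits) = 0111. This is the CRC / FCS.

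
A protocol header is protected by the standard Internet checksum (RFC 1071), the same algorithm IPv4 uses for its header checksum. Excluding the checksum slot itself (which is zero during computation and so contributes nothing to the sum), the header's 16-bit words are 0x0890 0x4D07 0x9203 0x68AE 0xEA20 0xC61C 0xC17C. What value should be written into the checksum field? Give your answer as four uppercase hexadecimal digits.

3DFC

One's-complement addition (fold any carry out of bit 15 back into bit 0):
  0x0890 + 0x4D07 = 0x05597
  0x5597 + 0x9203 = 0x0E79A
  0xE79A + 0x68AE = 0x15048 → wrap carry → 0x5049
  0x5049 + 0xEA20 = 0x13A69 → wrap carry → 0x3A6A
  0x3A6A + 0xC61C = 0x10086 → wrap carry → 0x0087
  0x0087 + 0xC17C = 0x0C203
One's-complement sum = 0xC203.
Checksum = ~0xC203 & 0xFFFF = 0x3DFC.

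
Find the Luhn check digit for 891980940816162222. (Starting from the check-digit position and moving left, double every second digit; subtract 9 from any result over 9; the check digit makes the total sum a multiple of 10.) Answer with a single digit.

Partial digits right→left: 2 2 2 2 6 1 6 1 8 0 4 9 0 8 9 1 9 8
Double every second digit counting from the check-digit position (so the 1st, 3rd, 5th, ... of the partial from the right).
  doubled (with −9 where >9): 4 4 3 3 7 8 0 9 9 → sum 47
  kept as-is: 2 2 1 1 0 9 8 1 8 → sum 32
Total = 47 + 32 = 79.
Check digit = (10 − (79 mod 10)) mod 10 = 1.

1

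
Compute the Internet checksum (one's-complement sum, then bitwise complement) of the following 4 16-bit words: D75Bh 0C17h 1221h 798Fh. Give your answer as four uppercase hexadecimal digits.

One's-complement addition (fold any carry out of bit 15 back into bit 0):
  0xD75B + 0x0C17 = 0x0E372
  0xE372 + 0x1221 = 0x0F593
  0xF593 + 0x798F = 0x16F22 → wrap carry → 0x6F23
One's-complement sum = 0x6F23.
Checksum = ~0x6F23 & 0xFFFF = 0x90DC.

90DC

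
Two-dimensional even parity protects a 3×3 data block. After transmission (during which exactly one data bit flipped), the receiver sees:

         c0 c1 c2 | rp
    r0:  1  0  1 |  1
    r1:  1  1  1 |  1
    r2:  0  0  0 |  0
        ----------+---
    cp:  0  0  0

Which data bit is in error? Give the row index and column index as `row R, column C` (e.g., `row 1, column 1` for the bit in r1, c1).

Recompute each row's even parity and compare to rp:
  r0: data parity 0, sent rp 1 → mismatch
  r1: data parity 1, sent rp 1 → ok
  r2: data parity 0, sent rp 0 → ok
Recompute each column's even parity and compare to cp:
  c0: data parity 0, sent cp 0 → ok
  c1: data parity 1, sent cp 0 → mismatch
  c2: data parity 0, sent cp 0 → ok
Exactly one row (r0) and one column (c1) fail → the flipped bit is at their intersection.

row 0, column 1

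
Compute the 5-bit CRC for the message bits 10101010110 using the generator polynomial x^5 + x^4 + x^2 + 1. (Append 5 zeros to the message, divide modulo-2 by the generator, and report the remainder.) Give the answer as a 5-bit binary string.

01111

Append 5 zeros: 1010101011000000. Divide by 110101 (XOR where the leading bit is 1):
  pos 0: 101010 XOR 110101 = 011111
  pos 1: 111111 XOR 110101 = 001010
  pos 3: 101001 XOR 110101 = 011100
  pos 4: 111001 XOR 110101 = 001100
  pos 6: 110000 XOR 110101 = 000101
  pos 9: 101000 XOR 110101 = 011101
  pos 10: 111010 XOR 110101 = 001111
Remainder (last 5 bits) = 01111. This is the CRC / FCS.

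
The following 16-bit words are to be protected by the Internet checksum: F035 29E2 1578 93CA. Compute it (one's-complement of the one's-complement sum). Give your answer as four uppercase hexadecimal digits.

3CA5

One's-complement addition (fold any carry out of bit 15 back into bit 0):
  0xF035 + 0x29E2 = 0x11A17 → wrap carry → 0x1A18
  0x1A18 + 0x1578 = 0x02F90
  0x2F90 + 0x93CA = 0x0C35A
One's-complement sum = 0xC35A.
Checksum = ~0xC35A & 0xFFFF = 0x3CA5.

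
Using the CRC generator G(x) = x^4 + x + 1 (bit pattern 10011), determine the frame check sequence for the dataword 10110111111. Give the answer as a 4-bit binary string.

Append 4 zeros: 101101111110000. Divide by 10011 (XOR where the leading bit is 1):
  pos 0: 10110 XOR 10011 = 00101
  pos 2: 10111 XOR 10011 = 00100
  pos 4: 10011 XOR 10011 = 00000
  pos 9: 11000 XOR 10011 = 01011
  pos 10: 10110 XOR 10011 = 00101
Remainder (last 4 bits) = 0101. This is the CRC / FCS.

0101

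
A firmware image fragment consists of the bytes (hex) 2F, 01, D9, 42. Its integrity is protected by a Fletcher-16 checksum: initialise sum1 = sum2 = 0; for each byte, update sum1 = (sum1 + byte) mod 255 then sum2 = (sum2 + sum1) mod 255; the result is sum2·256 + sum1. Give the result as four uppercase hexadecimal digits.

Running sums (mod 255):
  after byte 0 (2F): sum1=47, sum2=47
  after byte 1 (01): sum1=48, sum2=95
  after byte 2 (D9): sum1=10, sum2=105
  after byte 3 (42): sum1=76, sum2=181
Checksum = sum2·256 + sum1 = 181·256 + 76 = 46412 = 0xB54C.

B54C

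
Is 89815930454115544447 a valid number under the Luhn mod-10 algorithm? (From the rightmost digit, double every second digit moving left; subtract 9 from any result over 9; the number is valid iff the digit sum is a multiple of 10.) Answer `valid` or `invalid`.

invalid

From the right, keep odd positions and double even positions (subtract 9 from any doubled value over 9):
  doubled (positions 2,4,...): 8 8 1 2 8 8 6 1 7 7 → sum 56
  kept (positions 1,3,...): 7 4 4 5 1 5 0 9 1 9 → sum 45
Total = 101.
101 mod 10 = 1, so the number is invalid.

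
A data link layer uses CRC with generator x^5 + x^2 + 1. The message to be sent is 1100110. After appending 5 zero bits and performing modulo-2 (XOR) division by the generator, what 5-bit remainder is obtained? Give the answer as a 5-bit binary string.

Append 5 zeros: 110011000000. Divide by 100101 (XOR where the leading bit is 1):
  pos 0: 110011 XOR 100101 = 010110
  pos 1: 101100 XOR 100101 = 001001
  pos 3: 100100 XOR 100101 = 000001
Remainder (last 5 bits) = 01000. This is the CRC / FCS.

01000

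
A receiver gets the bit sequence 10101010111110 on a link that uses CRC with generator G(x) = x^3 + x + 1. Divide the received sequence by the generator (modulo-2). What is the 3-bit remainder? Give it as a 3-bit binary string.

010

Modulo-2 division of 10101010111110 by 1011:
  pos 0: 1010 XOR 1011 = 0001
  pos 3: 1101 XOR 1011 = 0110
  pos 4: 1100 XOR 1011 = 0111
  pos 5: 1111 XOR 1011 = 0100
  pos 6: 1001 XOR 1011 = 0010
  pos 8: 1011 XOR 1011 = 0000
Remainder = 010 (nonzero — an error is detected).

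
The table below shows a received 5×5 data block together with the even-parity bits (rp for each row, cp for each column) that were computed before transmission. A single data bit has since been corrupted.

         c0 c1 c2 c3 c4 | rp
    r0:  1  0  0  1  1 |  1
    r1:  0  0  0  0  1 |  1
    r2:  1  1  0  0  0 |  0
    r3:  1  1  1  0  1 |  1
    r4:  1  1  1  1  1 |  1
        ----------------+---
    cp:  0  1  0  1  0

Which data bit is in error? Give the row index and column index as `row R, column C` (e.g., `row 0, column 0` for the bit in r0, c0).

row 3, column 3

Recompute each row's even parity and compare to rp:
  r0: data parity 1, sent rp 1 → ok
  r1: data parity 1, sent rp 1 → ok
  r2: data parity 0, sent rp 0 → ok
  r3: data parity 0, sent rp 1 → mismatch
  r4: data parity 1, sent rp 1 → ok
Recompute each column's even parity and compare to cp:
  c0: data parity 0, sent cp 0 → ok
  c1: data parity 1, sent cp 1 → ok
  c2: data parity 0, sent cp 0 → ok
  c3: data parity 0, sent cp 1 → mismatch
  c4: data parity 0, sent cp 0 → ok
Exactly one row (r3) and one column (c3) fail → the flipped bit is at their intersection.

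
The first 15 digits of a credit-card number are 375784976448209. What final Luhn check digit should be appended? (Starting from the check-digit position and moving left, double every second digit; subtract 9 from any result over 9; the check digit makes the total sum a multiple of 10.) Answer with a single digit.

Partial digits right→left: 9 0 2 8 4 4 6 7 9 4 8 7 5 7 3
Double every second digit counting from the check-digit position (so the 1st, 3rd, 5th, ... of the partial from the right).
  doubled (with −9 where >9): 9 4 8 3 9 7 1 6 → sum 47
  kept as-is: 0 8 4 7 4 7 7 → sum 37
Total = 47 + 37 = 84.
Check digit = (10 − (84 mod 10)) mod 10 = 6.

6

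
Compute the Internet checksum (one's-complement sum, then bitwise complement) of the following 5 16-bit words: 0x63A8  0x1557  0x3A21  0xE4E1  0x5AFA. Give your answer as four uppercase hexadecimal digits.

One's-complement addition (fold any carry out of bit 15 back into bit 0):
  0x63A8 + 0x1557 = 0x078FF
  0x78FF + 0x3A21 = 0x0B320
  0xB320 + 0xE4E1 = 0x19801 → wrap carry → 0x9802
  0x9802 + 0x5AFA = 0x0F2FC
One's-complement sum = 0xF2FC.
Checksum = ~0xF2FC & 0xFFFF = 0x0D03.

0D03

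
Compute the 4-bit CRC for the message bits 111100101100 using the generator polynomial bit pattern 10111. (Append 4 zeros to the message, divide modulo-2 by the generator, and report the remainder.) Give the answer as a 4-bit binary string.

1000

Append 4 zeros: 1111001011000000. Divide by 10111 (XOR where the leading bit is 1):
  pos 0: 11110 XOR 10111 = 01001
  pos 1: 10010 XOR 10111 = 00101
  pos 3: 10110 XOR 10111 = 00001
  pos 7: 11100 XOR 10111 = 01011
  pos 8: 10110 XOR 10111 = 00001
Remainder (last 4 bits) = 1000. This is the CRC / FCS.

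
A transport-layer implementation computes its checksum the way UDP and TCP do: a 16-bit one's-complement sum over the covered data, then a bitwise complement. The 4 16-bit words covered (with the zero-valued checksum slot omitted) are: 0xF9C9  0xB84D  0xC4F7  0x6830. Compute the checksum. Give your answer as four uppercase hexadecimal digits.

One's-complement addition (fold any carry out of bit 15 back into bit 0):
  0xF9C9 + 0xB84D = 0x1B216 → wrap carry → 0xB217
  0xB217 + 0xC4F7 = 0x1770E → wrap carry → 0x770F
  0x770F + 0x6830 = 0x0DF3F
One's-complement sum = 0xDF3F.
Checksum = ~0xDF3F & 0xFFFF = 0x20C0.

20C0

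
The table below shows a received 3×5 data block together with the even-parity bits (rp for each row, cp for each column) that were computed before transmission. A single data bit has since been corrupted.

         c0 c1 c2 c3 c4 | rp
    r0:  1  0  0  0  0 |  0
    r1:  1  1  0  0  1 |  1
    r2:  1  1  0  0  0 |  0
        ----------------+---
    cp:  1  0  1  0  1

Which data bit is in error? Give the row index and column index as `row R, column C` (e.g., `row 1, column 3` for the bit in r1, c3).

row 0, column 2

Recompute each row's even parity and compare to rp:
  r0: data parity 1, sent rp 0 → mismatch
  r1: data parity 1, sent rp 1 → ok
  r2: data parity 0, sent rp 0 → ok
Recompute each column's even parity and compare to cp:
  c0: data parity 1, sent cp 1 → ok
  c1: data parity 0, sent cp 0 → ok
  c2: data parity 0, sent cp 1 → mismatch
  c3: data parity 0, sent cp 0 → ok
  c4: data parity 1, sent cp 1 → ok
Exactly one row (r0) and one column (c2) fail → the flipped bit is at their intersection.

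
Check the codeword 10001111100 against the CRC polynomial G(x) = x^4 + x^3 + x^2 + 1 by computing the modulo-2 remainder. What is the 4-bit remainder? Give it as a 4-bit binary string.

0000

Modulo-2 division of 10001111100 by 11101:
  pos 0: 10001 XOR 11101 = 01100
  pos 1: 11001 XOR 11101 = 00100
  pos 3: 10011 XOR 11101 = 01110
  pos 4: 11101 XOR 11101 = 00000
Remainder = 0000 (zero — the frame passes the CRC check).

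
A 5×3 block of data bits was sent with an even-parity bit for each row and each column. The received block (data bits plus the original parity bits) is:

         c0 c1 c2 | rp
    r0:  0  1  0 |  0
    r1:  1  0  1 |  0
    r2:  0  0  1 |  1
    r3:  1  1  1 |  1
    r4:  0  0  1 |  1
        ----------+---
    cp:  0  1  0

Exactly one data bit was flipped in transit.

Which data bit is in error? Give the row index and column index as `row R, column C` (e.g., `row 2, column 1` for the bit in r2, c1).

row 0, column 1

Recompute each row's even parity and compare to rp:
  r0: data parity 1, sent rp 0 → mismatch
  r1: data parity 0, sent rp 0 → ok
  r2: data parity 1, sent rp 1 → ok
  r3: data parity 1, sent rp 1 → ok
  r4: data parity 1, sent rp 1 → ok
Recompute each column's even parity and compare to cp:
  c0: data parity 0, sent cp 0 → ok
  c1: data parity 0, sent cp 1 → mismatch
  c2: data parity 0, sent cp 0 → ok
Exactly one row (r0) and one column (c1) fail → the flipped bit is at their intersection.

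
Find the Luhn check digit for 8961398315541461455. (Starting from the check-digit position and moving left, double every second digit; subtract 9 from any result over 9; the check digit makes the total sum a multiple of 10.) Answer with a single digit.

9

Partial digits right→left: 5 5 4 1 6 4 1 4 5 5 1 3 8 9 3 1 6 9 8
Double every second digit counting from the check-digit position (so the 1st, 3rd, 5th, ... of the partial from the right).
  doubled (with −9 where >9): 1 8 3 2 1 2 7 6 3 7 → sum 40
  kept as-is: 5 1 4 4 5 3 9 1 9 → sum 41
Total = 40 + 41 = 81.
Check digit = (10 − (81 mod 10)) mod 10 = 9.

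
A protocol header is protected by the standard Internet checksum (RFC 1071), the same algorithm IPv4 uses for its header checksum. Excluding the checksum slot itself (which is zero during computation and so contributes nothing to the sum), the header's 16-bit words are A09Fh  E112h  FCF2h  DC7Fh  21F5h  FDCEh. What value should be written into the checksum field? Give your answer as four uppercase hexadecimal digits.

One's-complement addition (fold any carry out of bit 15 back into bit 0):
  0xA09F + 0xE112 = 0x181B1 → wrap carry → 0x81B2
  0x81B2 + 0xFCF2 = 0x17EA4 → wrap carry → 0x7EA5
  0x7EA5 + 0xDC7F = 0x15B24 → wrap carry → 0x5B25
  0x5B25 + 0x21F5 = 0x07D1A
  0x7D1A + 0xFDCE = 0x17AE8 → wrap carry → 0x7AE9
One's-complement sum = 0x7AE9.
Checksum = ~0x7AE9 & 0xFFFF = 0x8516.

8516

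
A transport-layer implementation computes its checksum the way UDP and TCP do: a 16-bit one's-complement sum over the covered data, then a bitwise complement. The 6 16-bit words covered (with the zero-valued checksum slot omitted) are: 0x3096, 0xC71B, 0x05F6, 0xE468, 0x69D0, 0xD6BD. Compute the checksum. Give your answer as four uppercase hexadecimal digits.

DD60

One's-complement addition (fold any carry out of bit 15 back into bit 0):
  0x3096 + 0xC71B = 0x0F7B1
  0xF7B1 + 0x05F6 = 0x0FDA7
  0xFDA7 + 0xE468 = 0x1E20F → wrap carry → 0xE210
  0xE210 + 0x69D0 = 0x14BE0 → wrap carry → 0x4BE1
  0x4BE1 + 0xD6BD = 0x1229E → wrap carry → 0x229F
One's-complement sum = 0x229F.
Checksum = ~0x229F & 0xFFFF = 0xDD60.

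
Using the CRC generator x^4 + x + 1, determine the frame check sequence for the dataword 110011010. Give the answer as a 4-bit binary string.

Append 4 zeros: 1100110100000. Divide by 10011 (XOR where the leading bit is 1):
  pos 0: 11001 XOR 10011 = 01010
  pos 1: 10101 XOR 10011 = 00110
  pos 3: 11001 XOR 10011 = 01010
  pos 4: 10100 XOR 10011 = 00111
  pos 6: 11100 XOR 10011 = 01111
  pos 7: 11110 XOR 10011 = 01101
  pos 8: 11010 XOR 10011 = 01001
Remainder (last 4 bits) = 1001. This is the CRC / FCS.

1001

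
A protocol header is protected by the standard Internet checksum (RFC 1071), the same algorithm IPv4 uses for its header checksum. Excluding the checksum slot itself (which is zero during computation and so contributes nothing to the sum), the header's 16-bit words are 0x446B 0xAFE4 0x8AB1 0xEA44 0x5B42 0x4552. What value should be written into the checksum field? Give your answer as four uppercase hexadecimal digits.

F624

One's-complement addition (fold any carry out of bit 15 back into bit 0):
  0x446B + 0xAFE4 = 0x0F44F
  0xF44F + 0x8AB1 = 0x17F00 → wrap carry → 0x7F01
  0x7F01 + 0xEA44 = 0x16945 → wrap carry → 0x6946
  0x6946 + 0x5B42 = 0x0C488
  0xC488 + 0x4552 = 0x109DA → wrap carry → 0x09DB
One's-complement sum = 0x09DB.
Checksum = ~0x09DB & 0xFFFF = 0xF624.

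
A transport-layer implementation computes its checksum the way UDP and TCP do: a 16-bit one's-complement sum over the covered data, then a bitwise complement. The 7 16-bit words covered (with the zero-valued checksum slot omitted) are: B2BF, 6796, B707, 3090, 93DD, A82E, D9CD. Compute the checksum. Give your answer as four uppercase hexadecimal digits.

One's-complement addition (fold any carry out of bit 15 back into bit 0):
  0xB2BF + 0x6796 = 0x11A55 → wrap carry → 0x1A56
  0x1A56 + 0xB707 = 0x0D15D
  0xD15D + 0x3090 = 0x101ED → wrap carry → 0x01EE
  0x01EE + 0x93DD = 0x095CB
  0x95CB + 0xA82E = 0x13DF9 → wrap carry → 0x3DFA
  0x3DFA + 0xD9CD = 0x117C7 → wrap carry → 0x17C8
One's-complement sum = 0x17C8.
Checksum = ~0x17C8 & 0xFFFF = 0xE837.

E837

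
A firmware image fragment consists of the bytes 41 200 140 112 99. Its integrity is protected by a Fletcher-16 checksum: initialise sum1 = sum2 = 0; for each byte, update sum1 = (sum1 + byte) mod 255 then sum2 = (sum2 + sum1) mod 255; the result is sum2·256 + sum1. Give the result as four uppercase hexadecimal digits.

Running sums (mod 255):
  after byte 0 (41): sum1=41, sum2=41
  after byte 1 (200): sum1=241, sum2=27
  after byte 2 (140): sum1=126, sum2=153
  after byte 3 (112): sum1=238, sum2=136
  after byte 4 (99): sum1=82, sum2=218
Checksum = sum2·256 + sum1 = 218·256 + 82 = 55890 = 0xDA52.

DA52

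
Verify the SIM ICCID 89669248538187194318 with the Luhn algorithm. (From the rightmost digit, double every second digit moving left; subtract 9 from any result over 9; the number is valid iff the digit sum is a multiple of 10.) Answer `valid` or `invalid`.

From the right, keep odd positions and double even positions (subtract 9 from any doubled value over 9):
  doubled (positions 2,4,...): 2 8 2 7 7 1 8 9 3 7 → sum 54
  kept (positions 1,3,...): 8 3 9 7 1 3 8 2 6 9 → sum 56
Total = 110.
110 mod 10 = 0, so the number is valid.

valid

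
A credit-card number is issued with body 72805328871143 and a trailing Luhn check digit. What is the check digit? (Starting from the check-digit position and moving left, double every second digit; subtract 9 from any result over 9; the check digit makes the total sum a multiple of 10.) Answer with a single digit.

Partial digits right→left: 3 4 1 1 7 8 8 2 3 5 0 8 2 7
Double every second digit counting from the check-digit position (so the 1st, 3rd, 5th, ... of the partial from the right).
  doubled (with −9 where >9): 6 2 5 7 6 0 4 → sum 30
  kept as-is: 4 1 8 2 5 8 7 → sum 35
Total = 30 + 35 = 65.
Check digit = (10 − (65 mod 10)) mod 10 = 5.

5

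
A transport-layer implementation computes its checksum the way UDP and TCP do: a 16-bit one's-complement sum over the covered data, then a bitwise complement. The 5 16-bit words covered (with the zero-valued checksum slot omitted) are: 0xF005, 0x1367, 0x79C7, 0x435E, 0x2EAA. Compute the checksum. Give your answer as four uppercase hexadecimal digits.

One's-complement addition (fold any carry out of bit 15 back into bit 0):
  0xF005 + 0x1367 = 0x1036C → wrap carry → 0x036D
  0x036D + 0x79C7 = 0x07D34
  0x7D34 + 0x435E = 0x0C092
  0xC092 + 0x2EAA = 0x0EF3C
One's-complement sum = 0xEF3C.
Checksum = ~0xEF3C & 0xFFFF = 0x10C3.

10C3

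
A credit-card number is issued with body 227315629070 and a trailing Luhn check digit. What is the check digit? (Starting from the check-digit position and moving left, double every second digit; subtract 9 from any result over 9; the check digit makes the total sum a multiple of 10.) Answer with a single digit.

3

Partial digits right→left: 0 7 0 9 2 6 5 1 3 7 2 2
Double every second digit counting from the check-digit position (so the 1st, 3rd, 5th, ... of the partial from the right).
  doubled (with −9 where >9): 0 0 4 1 6 4 → sum 15
  kept as-is: 7 9 6 1 7 2 → sum 32
Total = 15 + 32 = 47.
Check digit = (10 − (47 mod 10)) mod 10 = 3.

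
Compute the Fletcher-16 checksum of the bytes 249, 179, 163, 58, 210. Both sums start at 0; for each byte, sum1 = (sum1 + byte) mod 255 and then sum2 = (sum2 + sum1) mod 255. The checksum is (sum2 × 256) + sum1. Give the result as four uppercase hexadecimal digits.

Running sums (mod 255):
  after byte 0 (249): sum1=249, sum2=249
  after byte 1 (179): sum1=173, sum2=167
  after byte 2 (163): sum1=81, sum2=248
  after byte 3 (58): sum1=139, sum2=132
  after byte 4 (210): sum1=94, sum2=226
Checksum = sum2·256 + sum1 = 226·256 + 94 = 57950 = 0xE25E.

E25E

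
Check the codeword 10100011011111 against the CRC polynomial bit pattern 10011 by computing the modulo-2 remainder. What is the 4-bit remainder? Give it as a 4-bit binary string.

1000

Modulo-2 division of 10100011011111 by 10011:
  pos 0: 10100 XOR 10011 = 00111
  pos 2: 11101 XOR 10011 = 01110
  pos 3: 11101 XOR 10011 = 01110
  pos 4: 11100 XOR 10011 = 01111
  pos 5: 11111 XOR 10011 = 01100
  pos 6: 11001 XOR 10011 = 01010
  pos 7: 10101 XOR 10011 = 00110
  pos 9: 11011 XOR 10011 = 01000
Remainder = 1000 (nonzero — an error is detected).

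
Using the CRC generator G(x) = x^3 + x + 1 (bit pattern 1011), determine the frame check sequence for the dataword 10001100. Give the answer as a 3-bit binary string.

001

Append 3 zeros: 10001100000. Divide by 1011 (XOR where the leading bit is 1):
  pos 0: 1000 XOR 1011 = 0011
  pos 2: 1111 XOR 1011 = 0100
  pos 3: 1000 XOR 1011 = 0011
  pos 5: 1100 XOR 1011 = 0111
  pos 6: 1110 XOR 1011 = 0101
  pos 7: 1010 XOR 1011 = 0001
Remainder (last 3 bits) = 001. This is the CRC / FCS.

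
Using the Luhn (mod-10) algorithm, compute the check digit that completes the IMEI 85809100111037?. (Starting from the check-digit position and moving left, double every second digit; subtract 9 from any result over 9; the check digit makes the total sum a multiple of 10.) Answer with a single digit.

Partial digits right→left: 7 3 0 1 1 1 0 0 1 9 0 8 5 8
Double every second digit counting from the check-digit position (so the 1st, 3rd, 5th, ... of the partial from the right).
  doubled (with −9 where >9): 5 0 2 0 2 0 1 → sum 10
  kept as-is: 3 1 1 0 9 8 8 → sum 30
Total = 10 + 30 = 40.
Check digit = (10 − (40 mod 10)) mod 10 = 0.

0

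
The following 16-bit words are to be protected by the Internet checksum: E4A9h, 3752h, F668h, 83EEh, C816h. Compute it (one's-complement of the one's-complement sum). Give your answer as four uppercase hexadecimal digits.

A195

One's-complement addition (fold any carry out of bit 15 back into bit 0):
  0xE4A9 + 0x3752 = 0x11BFB → wrap carry → 0x1BFC
  0x1BFC + 0xF668 = 0x11264 → wrap carry → 0x1265
  0x1265 + 0x83EE = 0x09653
  0x9653 + 0xC816 = 0x15E69 → wrap carry → 0x5E6A
One's-complement sum = 0x5E6A.
Checksum = ~0x5E6A & 0xFFFF = 0xA195.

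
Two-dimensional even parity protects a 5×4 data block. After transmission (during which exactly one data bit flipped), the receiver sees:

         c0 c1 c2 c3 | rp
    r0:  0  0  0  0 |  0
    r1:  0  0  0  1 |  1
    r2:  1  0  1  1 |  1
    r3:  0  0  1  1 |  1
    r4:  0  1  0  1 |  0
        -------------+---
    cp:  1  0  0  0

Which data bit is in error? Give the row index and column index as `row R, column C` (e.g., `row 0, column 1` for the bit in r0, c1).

row 3, column 1

Recompute each row's even parity and compare to rp:
  r0: data parity 0, sent rp 0 → ok
  r1: data parity 1, sent rp 1 → ok
  r2: data parity 1, sent rp 1 → ok
  r3: data parity 0, sent rp 1 → mismatch
  r4: data parity 0, sent rp 0 → ok
Recompute each column's even parity and compare to cp:
  c0: data parity 1, sent cp 1 → ok
  c1: data parity 1, sent cp 0 → mismatch
  c2: data parity 0, sent cp 0 → ok
  c3: data parity 0, sent cp 0 → ok
Exactly one row (r3) and one column (c1) fail → the flipped bit is at their intersection.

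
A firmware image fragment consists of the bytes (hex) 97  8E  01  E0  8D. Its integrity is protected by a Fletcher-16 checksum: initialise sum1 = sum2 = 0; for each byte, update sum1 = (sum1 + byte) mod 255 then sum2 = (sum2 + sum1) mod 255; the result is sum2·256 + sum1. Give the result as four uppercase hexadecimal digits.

Running sums (mod 255):
  after byte 0 (97): sum1=151, sum2=151
  after byte 1 (8E): sum1=38, sum2=189
  after byte 2 (01): sum1=39, sum2=228
  after byte 3 (E0): sum1=8, sum2=236
  after byte 4 (8D): sum1=149, sum2=130
Checksum = sum2·256 + sum1 = 130·256 + 149 = 33429 = 0x8295.

8295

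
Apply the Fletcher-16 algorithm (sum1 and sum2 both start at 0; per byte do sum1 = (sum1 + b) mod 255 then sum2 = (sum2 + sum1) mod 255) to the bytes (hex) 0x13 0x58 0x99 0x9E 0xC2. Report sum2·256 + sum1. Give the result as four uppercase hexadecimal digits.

8D66

Running sums (mod 255):
  after byte 0 (0x13): sum1=19, sum2=19
  after byte 1 (0x58): sum1=107, sum2=126
  after byte 2 (0x99): sum1=5, sum2=131
  after byte 3 (0x9E): sum1=163, sum2=39
  after byte 4 (0xC2): sum1=102, sum2=141
Checksum = sum2·256 + sum1 = 141·256 + 102 = 36198 = 0x8D66.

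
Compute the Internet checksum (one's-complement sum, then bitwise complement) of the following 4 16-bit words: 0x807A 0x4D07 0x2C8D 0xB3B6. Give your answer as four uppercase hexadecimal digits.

523A

One's-complement addition (fold any carry out of bit 15 back into bit 0):
  0x807A + 0x4D07 = 0x0CD81
  0xCD81 + 0x2C8D = 0x0FA0E
  0xFA0E + 0xB3B6 = 0x1ADC4 → wrap carry → 0xADC5
One's-complement sum = 0xADC5.
Checksum = ~0xADC5 & 0xFFFF = 0x523A.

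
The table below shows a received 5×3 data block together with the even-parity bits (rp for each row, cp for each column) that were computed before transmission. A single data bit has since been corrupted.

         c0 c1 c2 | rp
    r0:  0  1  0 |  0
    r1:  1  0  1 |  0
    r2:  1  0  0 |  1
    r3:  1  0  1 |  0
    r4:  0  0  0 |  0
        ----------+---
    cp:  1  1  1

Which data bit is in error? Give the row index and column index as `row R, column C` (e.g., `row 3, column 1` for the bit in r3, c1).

Recompute each row's even parity and compare to rp:
  r0: data parity 1, sent rp 0 → mismatch
  r1: data parity 0, sent rp 0 → ok
  r2: data parity 1, sent rp 1 → ok
  r3: data parity 0, sent rp 0 → ok
  r4: data parity 0, sent rp 0 → ok
Recompute each column's even parity and compare to cp:
  c0: data parity 1, sent cp 1 → ok
  c1: data parity 1, sent cp 1 → ok
  c2: data parity 0, sent cp 1 → mismatch
Exactly one row (r0) and one column (c2) fail → the flipped bit is at their intersection.

row 0, column 2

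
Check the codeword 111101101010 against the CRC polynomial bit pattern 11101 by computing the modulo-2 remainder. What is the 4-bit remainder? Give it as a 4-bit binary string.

Modulo-2 division of 111101101010 by 11101:
  pos 0: 11110 XOR 11101 = 00011
  pos 3: 11110 XOR 11101 = 00011
  pos 6: 11101 XOR 11101 = 00000
Remainder = 0000 (zero — the frame passes the CRC check).

0000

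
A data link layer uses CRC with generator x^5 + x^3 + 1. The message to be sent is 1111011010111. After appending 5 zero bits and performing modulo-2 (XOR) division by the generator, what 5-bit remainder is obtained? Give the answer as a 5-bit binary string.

Append 5 zeros: 111101101011100000. Divide by 101001 (XOR where the leading bit is 1):
  pos 0: 111101 XOR 101001 = 010100
  pos 1: 101001 XOR 101001 = 000000
  pos 8: 101110 XOR 101001 = 000111
  pos 11: 111000 XOR 101001 = 010001
  pos 12: 100010 XOR 101001 = 001011
Remainder (last 5 bits) = 01011. This is the CRC / FCS.

01011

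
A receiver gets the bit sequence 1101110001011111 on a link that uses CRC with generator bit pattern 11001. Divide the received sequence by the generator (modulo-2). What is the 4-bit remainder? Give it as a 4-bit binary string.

0000

Modulo-2 division of 1101110001011111 by 11001:
  pos 0: 11011 XOR 11001 = 00010
  pos 3: 10100 XOR 11001 = 01101
  pos 4: 11010 XOR 11001 = 00011
  pos 7: 11101 XOR 11001 = 00100
  pos 9: 10011 XOR 11001 = 01010
  pos 10: 10101 XOR 11001 = 01100
  pos 11: 11001 XOR 11001 = 00000
Remainder = 0000 (zero — the frame passes the CRC check).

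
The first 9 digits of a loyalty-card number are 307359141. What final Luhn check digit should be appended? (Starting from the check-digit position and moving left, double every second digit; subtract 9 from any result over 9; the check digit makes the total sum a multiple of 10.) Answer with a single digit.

Partial digits right→left: 1 4 1 9 5 3 7 0 3
Double every second digit counting from the check-digit position (so the 1st, 3rd, 5th, ... of the partial from the right).
  doubled (with −9 where >9): 2 2 1 5 6 → sum 16
  kept as-is: 4 9 3 0 → sum 16
Total = 16 + 16 = 32.
Check digit = (10 − (32 mod 10)) mod 10 = 8.

8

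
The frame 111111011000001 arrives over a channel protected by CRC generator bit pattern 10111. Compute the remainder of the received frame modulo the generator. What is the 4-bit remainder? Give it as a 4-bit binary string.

Modulo-2 division of 111111011000001 by 10111:
  pos 0: 11111 XOR 10111 = 01000
  pos 1: 10001 XOR 10111 = 00110
  pos 3: 11001 XOR 10111 = 01110
  pos 4: 11101 XOR 10111 = 01010
  pos 5: 10100 XOR 10111 = 00011
  pos 8: 11000 XOR 10111 = 01111
  pos 9: 11110 XOR 10111 = 01001
  pos 10: 10011 XOR 10111 = 00100
Remainder = 0100 (nonzero — an error is detected).

0100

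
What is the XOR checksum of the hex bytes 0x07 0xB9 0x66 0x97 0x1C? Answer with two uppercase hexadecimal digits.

53

XOR the bytes together:
  start with 0x07
  0x07 ⊕ 0xB9 = 0xBE
  0xBE ⊕ 0x66 = 0xD8
  0xD8 ⊕ 0x97 = 0x4F
  0x4F ⊕ 0x1C = 0x53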